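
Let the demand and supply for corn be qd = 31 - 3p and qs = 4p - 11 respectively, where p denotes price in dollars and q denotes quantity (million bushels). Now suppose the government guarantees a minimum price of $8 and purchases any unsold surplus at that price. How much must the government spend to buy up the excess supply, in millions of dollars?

Equilibrium: 31 - 3p = 4p - 11, so 42 = 7p and p* = 6, q* = 13.
Since 8 > 6, the floor is binding.
At p = 8: qd = 31 - 3·8 = 7 and qs = 4·8 - 11 = 21.
Surplus = qs - qd = 14.
Government expenditure = surplus × support price = 14 × 8 = 112.

112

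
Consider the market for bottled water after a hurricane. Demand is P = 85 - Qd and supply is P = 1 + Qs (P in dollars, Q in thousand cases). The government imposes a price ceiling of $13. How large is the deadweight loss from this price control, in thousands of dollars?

Rearranging demand gives Qd = 85 - P; rearranging supply gives Qs = P - 1. Setting quantity demanded equal to quantity supplied, 85 - P = P - 1, gives P* = 43 and Q* = 42.
The ceiling of 13 is below the equilibrium price 43, so it binds.
At P = 13: Qd = 85 - 13 = 72 and Qs = 13 - 1 = 12.
Quantity traded falls to 12. At Q = 12 the demand price is 85 - 12 = 73 and the supply price is 1 + 12 = 13.
Deadweight loss = ½ · (73 - 13) · (42 - 12) = ½ · 60 · 30 = 900.

900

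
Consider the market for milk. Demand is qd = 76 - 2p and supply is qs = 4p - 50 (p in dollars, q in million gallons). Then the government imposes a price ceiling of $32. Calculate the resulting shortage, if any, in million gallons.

Without the control the market clears where 76 - 2p = 4p - 50, i.e. p* = 21 and q* = 34.
The ceiling of 32 is above the equilibrium price 21, so it is not binding; the market clears at p* = 21, q* = 34.
Since the control does not bind, there is no shortage.

0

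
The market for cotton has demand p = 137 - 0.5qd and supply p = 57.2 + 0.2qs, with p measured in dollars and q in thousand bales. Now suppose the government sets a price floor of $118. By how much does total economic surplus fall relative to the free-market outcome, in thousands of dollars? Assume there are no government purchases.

2021.6

Rearranging demand gives qd = 274 - 2p; rearranging supply gives qs = 5p - 286. Equilibrium: 274 - 2p = 5p - 286, so 560 = 7p and p* = 80, q* = 114.
Since 118 > 80, the floor is binding.
At p = 118: qd = 274 - 2·118 = 38 and qs = 5·118 - 286 = 304.
Quantity traded falls to 38. At q = 38 the demand price is (274 - 38)/2 = 118 and the supply price is (286 + 38)/5 = 64.8.
Deadweight loss = ½ · (118 - 64.8) · (114 - 38) = ½ · 53.2 · 76 = 2021.6.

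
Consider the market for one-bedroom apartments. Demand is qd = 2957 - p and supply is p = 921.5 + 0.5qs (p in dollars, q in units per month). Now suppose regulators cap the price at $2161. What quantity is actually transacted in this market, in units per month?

1357

Rearranging supply gives qs = 2p - 1843. Setting quantity demanded equal to quantity supplied, 2957 - p = 2p - 1843, gives p* = 1600 and q* = 1357.
Since 2161 is above p* = 1600, the ceiling does not bind and the free-market outcome prevails.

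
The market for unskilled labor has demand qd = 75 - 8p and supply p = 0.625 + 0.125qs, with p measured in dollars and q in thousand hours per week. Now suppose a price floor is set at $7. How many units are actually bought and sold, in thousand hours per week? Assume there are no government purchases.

Rearranging supply gives qs = 8p - 5. Without the control the market clears where 75 - 8p = 8p - 5, i.e. p* = 5 and q* = 35.
Because the floor (7) lies above the market-clearing price, it is binding.
At p = 7: qd = 75 - 8·7 = 19 and qs = 8·7 - 5 = 51.
The quantity actually transacted is the short side, demand: 19.

19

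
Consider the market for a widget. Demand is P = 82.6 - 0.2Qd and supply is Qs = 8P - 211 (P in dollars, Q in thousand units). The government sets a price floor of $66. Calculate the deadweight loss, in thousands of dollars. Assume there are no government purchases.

1316.25

Rearranging demand gives Qd = 413 - 5P. Without the control the market clears where 413 - 5P = 8P - 211, i.e. P* = 48 and Q* = 173.
Since 66 > 48, the floor is binding.
At P = 66: Qd = 413 - 5·66 = 83 and Qs = 8·66 - 211 = 317.
Quantity traded falls to 83. At Q = 83 the demand price is (413 - 83)/5 = 66 and the supply price is (211 + 83)/8 = 36.75.
Deadweight loss = ½ · (66 - 36.75) · (173 - 83) = ½ · 29.25 · 90 = 1316.25.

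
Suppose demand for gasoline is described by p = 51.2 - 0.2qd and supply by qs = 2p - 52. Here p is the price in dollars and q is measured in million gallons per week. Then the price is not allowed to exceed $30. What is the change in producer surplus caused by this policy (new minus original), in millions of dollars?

-308

Rearranging demand gives qd = 256 - 5p. In a free market, 256 - 5p = 2p - 52 gives the equilibrium p* = 44, q* = 36.
Since 30 < 44, the ceiling is binding.
At p = 30: qd = 256 - 5·30 = 106 and qs = 2·30 - 52 = 8.
Producer surplus without the control is ½ · (44 - 26) · 36 = 324.
With the ceiling, producers sell 8 units at 30, so PS = ½ · (30 - 26) · 8 = 16.
Change in producer surplus = 16 - 324 = -308.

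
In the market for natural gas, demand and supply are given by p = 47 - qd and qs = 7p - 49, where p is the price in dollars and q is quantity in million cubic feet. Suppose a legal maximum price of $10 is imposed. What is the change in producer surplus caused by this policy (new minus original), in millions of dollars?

Rearranging demand gives qd = 47 - p. Without the control the market clears where 47 - p = 7p - 49, i.e. p* = 12 and q* = 35.
The ceiling of 10 is below the equilibrium price 12, so it binds.
At p = 10: qd = 47 - 10 = 37 and qs = 7·10 - 49 = 21.
Producer surplus without the control is ½ · (12 - 7) · 35 = 87.5.
With the ceiling, producers sell 21 units at 10, so PS = ½ · (10 - 7) · 21 = 31.5.
Change in producer surplus = 31.5 - 87.5 = -56.

-56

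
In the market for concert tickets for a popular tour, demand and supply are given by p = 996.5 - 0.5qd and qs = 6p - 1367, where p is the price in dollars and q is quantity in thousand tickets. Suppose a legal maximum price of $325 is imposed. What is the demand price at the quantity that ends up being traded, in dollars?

Rearranging demand gives qd = 1993 - 2p. Equilibrium: 1993 - 2p = 6p - 1367, so 3360 = 8p and p* = 420, q* = 1153.
Because the ceiling (325) lies below the market-clearing price, it is binding.
At p = 325: qd = 1993 - 2·325 = 1343 and qs = 6·325 - 1367 = 583.
Only 583 units reach the market. On the demand curve, the marginal buyer's willingness to pay at q = 583 is (1993 - 583)/2 = 705.

705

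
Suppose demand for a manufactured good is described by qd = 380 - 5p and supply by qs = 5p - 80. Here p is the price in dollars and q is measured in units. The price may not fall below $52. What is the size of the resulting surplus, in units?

Equilibrium: 380 - 5p = 5p - 80, so 460 = 10p and p* = 46, q* = 150.
Because the floor (52) lies above the market-clearing price, it is binding.
At p = 52: qd = 380 - 5·52 = 120 and qs = 5·52 - 80 = 180.
Surplus = qs - qd = 180 - 120 = 60.

60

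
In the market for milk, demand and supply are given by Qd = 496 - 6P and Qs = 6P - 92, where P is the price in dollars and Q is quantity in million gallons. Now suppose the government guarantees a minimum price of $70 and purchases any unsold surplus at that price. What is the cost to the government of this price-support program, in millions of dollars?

Setting quantity demanded equal to quantity supplied, 496 - 6P = 6P - 92, gives P* = 49 and Q* = 202.
Because the floor (70) lies above the market-clearing price, it is binding.
At P = 70: Qd = 496 - 6·70 = 76 and Qs = 6·70 - 92 = 328.
Surplus = Qs - Qd = 252.
Government expenditure = surplus × support price = 252 × 70 = 17640.

17640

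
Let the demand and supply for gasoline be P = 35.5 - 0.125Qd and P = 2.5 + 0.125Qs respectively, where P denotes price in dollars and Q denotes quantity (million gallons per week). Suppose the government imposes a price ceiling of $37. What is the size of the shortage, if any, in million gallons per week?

Rearranging demand gives Qd = 284 - 8P; rearranging supply gives Qs = 8P - 20. In a free market, 284 - 8P = 8P - 20 gives the equilibrium P* = 19, Q* = 132.
Since 37 is above P* = 19, the ceiling does not bind and the free-market outcome prevails.
Since the control does not bind, there is no shortage.

0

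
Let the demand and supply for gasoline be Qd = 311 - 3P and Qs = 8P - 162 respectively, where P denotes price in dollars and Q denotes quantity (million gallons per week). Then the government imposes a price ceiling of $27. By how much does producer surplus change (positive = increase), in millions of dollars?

-1888

Setting quantity demanded equal to quantity supplied, 311 - 3P = 8P - 162, gives P* = 43 and Q* = 182.
Since 27 < 43, the ceiling is binding.
At P = 27: Qd = 311 - 3·27 = 230 and Qs = 8·27 - 162 = 54.
Producer surplus without the control is ½ · (43 - 20.25) · 182 = 2070.25.
With the ceiling, producers sell 54 units at 27, so PS = ½ · (27 - 20.25) · 54 = 182.25.
Change in producer surplus = 182.25 - 2070.25 = -1888.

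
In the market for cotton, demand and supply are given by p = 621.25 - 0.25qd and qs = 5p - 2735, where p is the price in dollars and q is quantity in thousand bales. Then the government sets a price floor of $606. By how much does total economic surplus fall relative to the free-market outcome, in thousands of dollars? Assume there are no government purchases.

2433.6

Rearranging demand gives qd = 2485 - 4p. Equilibrium: 2485 - 4p = 5p - 2735, so 5220 = 9p and p* = 580, q* = 165.
Since 606 > 580, the floor is binding.
At p = 606: qd = 2485 - 4·606 = 61 and qs = 5·606 - 2735 = 295.
Quantity traded falls to 61. At q = 61 the demand price is (2485 - 61)/4 = 606 and the supply price is (2735 + 61)/5 = 559.2.
Deadweight loss = ½ · (606 - 559.2) · (165 - 61) = ½ · 46.8 · 104 = 2433.6.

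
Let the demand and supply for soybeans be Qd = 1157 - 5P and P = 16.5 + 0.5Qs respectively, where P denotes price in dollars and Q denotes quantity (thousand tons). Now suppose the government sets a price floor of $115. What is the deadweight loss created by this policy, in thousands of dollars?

0

Rearranging supply gives Qs = 2P - 33. Equilibrium: 1157 - 5P = 2P - 33, so 1190 = 7P and P* = 170, Q* = 307.
Since 115 is below P* = 170, the floor does not bind and the free-market outcome prevails.
Since the control does not bind, no trades are prevented and deadweight loss is zero.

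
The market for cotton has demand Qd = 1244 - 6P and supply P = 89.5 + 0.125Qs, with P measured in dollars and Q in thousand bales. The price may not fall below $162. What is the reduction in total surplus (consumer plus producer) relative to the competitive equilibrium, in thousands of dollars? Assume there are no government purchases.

Rearranging supply gives Qs = 8P - 716. In a free market, 1244 - 6P = 8P - 716 gives the equilibrium P* = 140, Q* = 404.
The floor of 162 is above the equilibrium price 140, so it binds.
At P = 162: Qd = 1244 - 6·162 = 272 and Qs = 8·162 - 716 = 580.
Quantity traded falls to 272. At Q = 272 the demand price is (1244 - 272)/6 = 162 and the supply price is (716 + 272)/8 = 123.5.
Deadweight loss = ½ · (162 - 123.5) · (404 - 272) = ½ · 38.5 · 132 = 2541.

2541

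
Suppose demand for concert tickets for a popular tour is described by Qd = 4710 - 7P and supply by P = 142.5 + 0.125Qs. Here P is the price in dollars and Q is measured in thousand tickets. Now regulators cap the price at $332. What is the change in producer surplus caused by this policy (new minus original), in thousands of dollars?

Rearranging supply gives Qs = 8P - 1140. Setting quantity demanded equal to quantity supplied, 4710 - 7P = 8P - 1140, gives P* = 390 and Q* = 1980.
Since 332 < 390, the ceiling is binding.
At P = 332: Qd = 4710 - 7·332 = 2386 and Qs = 8·332 - 1140 = 1516.
Producer surplus without the control is ½ · (390 - 142.5) · 1980 = 245025.
With the ceiling, producers sell 1516 units at 332, so PS = ½ · (332 - 142.5) · 1516 = 143641.
Change in producer surplus = 143641 - 245025 = -101384.

-101384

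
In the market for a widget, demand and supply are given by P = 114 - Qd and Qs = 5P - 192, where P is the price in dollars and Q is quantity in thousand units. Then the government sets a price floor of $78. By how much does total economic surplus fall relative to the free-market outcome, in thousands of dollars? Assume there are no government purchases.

Rearranging demand gives Qd = 114 - P. Without the control the market clears where 114 - P = 5P - 192, i.e. P* = 51 and Q* = 63.
The floor of 78 is above the equilibrium price 51, so it binds.
At P = 78: Qd = 114 - 78 = 36 and Qs = 5·78 - 192 = 198.
Quantity traded falls to 36. At Q = 36 the demand price is 114 - 36 = 78 and the supply price is (192 + 36)/5 = 45.6.
Deadweight loss = ½ · (78 - 45.6) · (63 - 36) = ½ · 32.4 · 27 = 437.4.

437.4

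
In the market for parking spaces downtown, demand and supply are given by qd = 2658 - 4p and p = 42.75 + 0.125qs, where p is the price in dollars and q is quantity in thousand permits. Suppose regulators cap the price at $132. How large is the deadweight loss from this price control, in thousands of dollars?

Rearranging supply gives qs = 8p - 342. Without the control the market clears where 2658 - 4p = 8p - 342, i.e. p* = 250 and q* = 1658.
Since 132 < 250, the ceiling is binding.
At p = 132: qd = 2658 - 4·132 = 2130 and qs = 8·132 - 342 = 714.
Quantity traded falls to 714. At q = 714 the demand price is (2658 - 714)/4 = 486 and the supply price is (342 + 714)/8 = 132.
Deadweight loss = ½ · (486 - 132) · (1658 - 714) = ½ · 354 · 944 = 167088.

167088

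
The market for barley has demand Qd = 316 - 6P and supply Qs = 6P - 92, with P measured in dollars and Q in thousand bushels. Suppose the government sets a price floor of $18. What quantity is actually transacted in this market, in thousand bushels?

112

In a free market, 316 - 6P = 6P - 92 gives the equilibrium P* = 34, Q* = 112.
Since 18 is below P* = 34, the floor does not bind and the free-market outcome prevails.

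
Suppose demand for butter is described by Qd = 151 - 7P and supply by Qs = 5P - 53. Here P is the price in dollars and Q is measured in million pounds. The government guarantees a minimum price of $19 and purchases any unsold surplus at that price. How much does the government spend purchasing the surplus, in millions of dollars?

Equilibrium: 151 - 7P = 5P - 53, so 204 = 12P and P* = 17, Q* = 32.
The floor of 19 is above the equilibrium price 17, so it binds.
At P = 19: Qd = 151 - 7·19 = 18 and Qs = 5·19 - 53 = 42.
Surplus = Qs - Qd = 24.
Government expenditure = surplus × support price = 24 × 19 = 456.

456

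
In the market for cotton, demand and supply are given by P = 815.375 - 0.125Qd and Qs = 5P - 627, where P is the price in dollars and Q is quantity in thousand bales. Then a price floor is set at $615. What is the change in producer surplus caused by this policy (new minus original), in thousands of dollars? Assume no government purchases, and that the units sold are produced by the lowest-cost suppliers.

77155

Rearranging demand gives Qd = 6523 - 8P. Without the control the market clears where 6523 - 8P = 5P - 627, i.e. P* = 550 and Q* = 2123.
The floor of 615 is above the equilibrium price 550, so it binds.
At P = 615: Qd = 6523 - 8·615 = 1603 and Qs = 5·615 - 627 = 2448.
Producer surplus without the control is ½ · (550 - 125.4) · 2123 = 450712.9.
With the floor, 1603 units are sold at 615. The supply price at Q = 1603 is 446, so PS = ½ · [(615 - 125.4) + (615 - 446)] · 1603 = 527867.9.
Change in producer surplus = 527867.9 - 450712.9 = 77155.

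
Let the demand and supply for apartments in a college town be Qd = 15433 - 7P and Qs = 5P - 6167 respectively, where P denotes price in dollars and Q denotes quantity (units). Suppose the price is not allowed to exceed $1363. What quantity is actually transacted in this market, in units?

648

Equilibrium: 15433 - 7P = 5P - 6167, so 21600 = 12P and P* = 1800, Q* = 2833.
Because the ceiling (1363) lies below the market-clearing price, it is binding.
At P = 1363: Qd = 15433 - 7·1363 = 5892 and Qs = 5·1363 - 6167 = 648.
The quantity actually transacted is the short side, supply: 648.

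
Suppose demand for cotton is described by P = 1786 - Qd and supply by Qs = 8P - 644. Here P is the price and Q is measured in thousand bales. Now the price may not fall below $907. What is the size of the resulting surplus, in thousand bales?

Rearranging demand gives Qd = 1786 - P. Setting quantity demanded equal to quantity supplied, 1786 - P = 8P - 644, gives P* = 270 and Q* = 1516.
The floor of 907 is above the equilibrium price 270, so it binds.
At P = 907: Qd = 1786 - 907 = 879 and Qs = 8·907 - 644 = 6612.
Surplus = Qs - Qd = 6612 - 879 = 5733.

5733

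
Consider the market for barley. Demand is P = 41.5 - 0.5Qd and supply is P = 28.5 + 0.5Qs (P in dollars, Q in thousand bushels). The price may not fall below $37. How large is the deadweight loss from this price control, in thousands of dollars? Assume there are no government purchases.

Rearranging demand gives Qd = 83 - 2P; rearranging supply gives Qs = 2P - 57. In a free market, 83 - 2P = 2P - 57 gives the equilibrium P* = 35, Q* = 13.
The floor of 37 is above the equilibrium price 35, so it binds.
At P = 37: Qd = 83 - 2·37 = 9 and Qs = 2·37 - 57 = 17.
Quantity traded falls to 9. At Q = 9 the demand price is (83 - 9)/2 = 37 and the supply price is (57 + 9)/2 = 33.
Deadweight loss = ½ · (37 - 33) · (13 - 9) = ½ · 4 · 4 = 8.

8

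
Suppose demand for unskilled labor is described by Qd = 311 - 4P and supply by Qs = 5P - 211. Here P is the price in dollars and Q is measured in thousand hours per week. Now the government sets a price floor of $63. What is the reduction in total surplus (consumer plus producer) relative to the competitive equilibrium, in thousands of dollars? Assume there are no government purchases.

In a free market, 311 - 4P = 5P - 211 gives the equilibrium P* = 58, Q* = 79.
Because the floor (63) lies above the market-clearing price, it is binding.
At P = 63: Qd = 311 - 4·63 = 59 and Qs = 5·63 - 211 = 104.
Quantity traded falls to 59. At Q = 59 the demand price is (311 - 59)/4 = 63 and the supply price is (211 + 59)/5 = 54.
Deadweight loss = ½ · (63 - 54) · (79 - 59) = ½ · 9 · 20 = 90.

90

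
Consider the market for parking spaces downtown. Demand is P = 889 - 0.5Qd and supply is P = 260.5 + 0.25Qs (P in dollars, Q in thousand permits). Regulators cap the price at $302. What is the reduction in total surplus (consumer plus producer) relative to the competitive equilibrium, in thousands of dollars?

169344

Rearranging demand gives Qd = 1778 - 2P; rearranging supply gives Qs = 4P - 1042. Without the control the market clears where 1778 - 2P = 4P - 1042, i.e. P* = 470 and Q* = 838.
Since 302 < 470, the ceiling is binding.
At P = 302: Qd = 1778 - 2·302 = 1174 and Qs = 4·302 - 1042 = 166.
Quantity traded falls to 166. At Q = 166 the demand price is (1778 - 166)/2 = 806 and the supply price is (1042 + 166)/4 = 302.
Deadweight loss = ½ · (806 - 302) · (838 - 166) = ½ · 504 · 672 = 169344.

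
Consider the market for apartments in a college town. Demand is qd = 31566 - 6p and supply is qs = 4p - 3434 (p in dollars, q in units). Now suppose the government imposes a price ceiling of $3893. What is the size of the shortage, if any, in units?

0

Without the control the market clears where 31566 - 6p = 4p - 3434, i.e. p* = 3500 and q* = 10566.
The ceiling of 3893 is above the equilibrium price 3500, so it is not binding; the market clears at p* = 3500, q* = 10566.
Since the control does not bind, there is no shortage.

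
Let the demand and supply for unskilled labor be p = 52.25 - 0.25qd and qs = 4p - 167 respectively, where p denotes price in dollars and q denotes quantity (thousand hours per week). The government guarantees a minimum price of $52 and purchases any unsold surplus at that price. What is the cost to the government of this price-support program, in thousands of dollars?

2080

Rearranging demand gives qd = 209 - 4p. Without the control the market clears where 209 - 4p = 4p - 167, i.e. p* = 47 and q* = 21.
Since 52 > 47, the floor is binding.
At p = 52: qd = 209 - 4·52 = 1 and qs = 4·52 - 167 = 41.
Surplus = qs - qd = 40.
Government expenditure = surplus × support price = 40 × 52 = 2080.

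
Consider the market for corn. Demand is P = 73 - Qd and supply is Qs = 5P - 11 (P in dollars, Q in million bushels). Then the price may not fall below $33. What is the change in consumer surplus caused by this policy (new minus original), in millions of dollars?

-940.5

Rearranging demand gives Qd = 73 - P. Setting quantity demanded equal to quantity supplied, 73 - P = 5P - 11, gives P* = 14 and Q* = 59.
Because the floor (33) lies above the market-clearing price, it is binding.
At P = 33: Qd = 73 - 33 = 40 and Qs = 5·33 - 11 = 154.
Consumer surplus without the control is ½ · (73 - 14) · 59 = 1740.5.
With the floor, consumers buy 40 units at 33, so CS = ½ · (73 - 33) · 40 = 800.
Change in consumer surplus = 800 - 1740.5 = -940.5.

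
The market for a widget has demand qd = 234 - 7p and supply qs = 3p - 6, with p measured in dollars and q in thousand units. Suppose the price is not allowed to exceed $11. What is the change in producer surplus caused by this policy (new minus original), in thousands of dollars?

Equilibrium: 234 - 7p = 3p - 6, so 240 = 10p and p* = 24, q* = 66.
Since 11 < 24, the ceiling is binding.
At p = 11: qd = 234 - 7·11 = 157 and qs = 3·11 - 6 = 27.
Producer surplus without the control is ½ · (24 - 2) · 66 = 726.
With the ceiling, producers sell 27 units at 11, so PS = ½ · (11 - 2) · 27 = 121.5.
Change in producer surplus = 121.5 - 726 = -604.5.

-604.5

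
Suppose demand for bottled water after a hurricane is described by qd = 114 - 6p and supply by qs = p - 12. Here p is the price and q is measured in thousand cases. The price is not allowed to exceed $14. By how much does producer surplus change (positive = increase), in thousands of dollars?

In a free market, 114 - 6p = p - 12 gives the equilibrium p* = 18, q* = 6.
The ceiling of 14 is below the equilibrium price 18, so it binds.
At p = 14: qd = 114 - 6·14 = 30 and qs = 14 - 12 = 2.
Producer surplus without the control is ½ · (18 - 12) · 6 = 18.
With the ceiling, producers sell 2 units at 14, so PS = ½ · (14 - 12) · 2 = 2.
Change in producer surplus = 2 - 18 = -16.

-16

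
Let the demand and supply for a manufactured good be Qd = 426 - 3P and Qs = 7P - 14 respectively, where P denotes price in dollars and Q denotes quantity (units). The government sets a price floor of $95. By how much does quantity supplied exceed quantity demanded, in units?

Without the control the market clears where 426 - 3P = 7P - 14, i.e. P* = 44 and Q* = 294.
Since 95 > 44, the floor is binding.
At P = 95: Qd = 426 - 3·95 = 141 and Qs = 7·95 - 14 = 651.
Surplus = Qs - Qd = 651 - 141 = 510.

510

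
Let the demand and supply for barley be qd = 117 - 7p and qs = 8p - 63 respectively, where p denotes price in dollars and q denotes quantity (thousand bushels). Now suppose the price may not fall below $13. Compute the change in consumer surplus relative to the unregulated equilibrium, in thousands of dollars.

-29.5

Equilibrium: 117 - 7p = 8p - 63, so 180 = 15p and p* = 12, q* = 33.
The floor of 13 is above the equilibrium price 12, so it binds.
At p = 13: qd = 117 - 7·13 = 26 and qs = 8·13 - 63 = 41.
Consumer surplus without the control is ½ · (117/7 - 12) · 33 = 1089/14.
With the floor, consumers buy 26 units at 13, so CS = ½ · (117/7 - 13) · 26 = 338/7.
Change in consumer surplus = 338/7 - 1089/14 = -29.5.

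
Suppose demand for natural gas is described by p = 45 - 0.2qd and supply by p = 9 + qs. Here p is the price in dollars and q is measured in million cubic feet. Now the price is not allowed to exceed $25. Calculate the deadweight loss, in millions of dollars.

117.6

Rearranging demand gives qd = 225 - 5p; rearranging supply gives qs = p - 9. In a free market, 225 - 5p = p - 9 gives the equilibrium p* = 39, q* = 30.
The ceiling of 25 is below the equilibrium price 39, so it binds.
At p = 25: qd = 225 - 5·25 = 100 and qs = 25 - 9 = 16.
Quantity traded falls to 16. At q = 16 the demand price is (225 - 16)/5 = 41.8 and the supply price is 9 + 16 = 25.
Deadweight loss = ½ · (41.8 - 25) · (30 - 16) = ½ · 16.8 · 14 = 117.6.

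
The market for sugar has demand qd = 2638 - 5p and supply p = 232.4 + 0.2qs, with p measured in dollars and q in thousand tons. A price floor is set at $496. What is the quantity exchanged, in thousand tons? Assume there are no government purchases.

Rearranging supply gives qs = 5p - 1162. Equilibrium: 2638 - 5p = 5p - 1162, so 3800 = 10p and p* = 380, q* = 738.
Because the floor (496) lies above the market-clearing price, it is binding.
At p = 496: qd = 2638 - 5·496 = 158 and qs = 5·496 - 1162 = 1318.
The quantity actually transacted is the short side, demand: 158.

158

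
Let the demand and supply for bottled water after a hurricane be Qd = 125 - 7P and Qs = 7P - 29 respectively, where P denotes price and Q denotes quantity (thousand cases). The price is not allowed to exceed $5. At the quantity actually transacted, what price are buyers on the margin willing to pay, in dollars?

In a free market, 125 - 7P = 7P - 29 gives the equilibrium P* = 11, Q* = 48.
Because the ceiling (5) lies below the market-clearing price, it is binding.
At P = 5: Qd = 125 - 7·5 = 90 and Qs = 7·5 - 29 = 6.
Only 6 units reach the market. On the demand curve, the marginal buyer's willingness to pay at Q = 6 is (125 - 6)/7 = 17.

17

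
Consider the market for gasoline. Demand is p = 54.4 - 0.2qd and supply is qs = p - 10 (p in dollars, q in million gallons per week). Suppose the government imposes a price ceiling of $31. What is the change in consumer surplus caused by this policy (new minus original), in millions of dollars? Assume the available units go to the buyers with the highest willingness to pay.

310.4

Rearranging demand gives qd = 272 - 5p. Setting quantity demanded equal to quantity supplied, 272 - 5p = p - 10, gives p* = 47 and q* = 37.
The ceiling of 31 is below the equilibrium price 47, so it binds.
At p = 31: qd = 272 - 5·31 = 117 and qs = 31 - 10 = 21.
Consumer surplus without the control is ½ · (54.4 - 47) · 37 = 136.9.
With the ceiling, 21 units are sold at 31 (assume they go to the highest-value buyers). The demand price at q = 21 is 50.2, so CS = ½ · [(54.4 - 31) + (50.2 - 31)] · 21 = 447.3.
Change in consumer surplus = 447.3 - 136.9 = 310.4.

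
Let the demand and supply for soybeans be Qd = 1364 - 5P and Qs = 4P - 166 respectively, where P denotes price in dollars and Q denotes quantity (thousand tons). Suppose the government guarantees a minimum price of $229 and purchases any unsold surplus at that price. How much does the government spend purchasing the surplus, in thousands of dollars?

Without the control the market clears where 1364 - 5P = 4P - 166, i.e. P* = 170 and Q* = 514.
Because the floor (229) lies above the market-clearing price, it is binding.
At P = 229: Qd = 1364 - 5·229 = 219 and Qs = 4·229 - 166 = 750.
Surplus = Qs - Qd = 531.
Government expenditure = surplus × support price = 531 × 229 = 121599.

121599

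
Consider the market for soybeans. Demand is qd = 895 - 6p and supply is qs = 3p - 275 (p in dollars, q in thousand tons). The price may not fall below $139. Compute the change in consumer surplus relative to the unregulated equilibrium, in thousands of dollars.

Setting quantity demanded equal to quantity supplied, 895 - 6p = 3p - 275, gives p* = 130 and q* = 115.
Since 139 > 130, the floor is binding.
At p = 139: qd = 895 - 6·139 = 61 and qs = 3·139 - 275 = 142.
Consumer surplus without the control is ½ · (895/6 - 130) · 115 = 13225/12.
With the floor, consumers buy 61 units at 139, so CS = ½ · (895/6 - 139) · 61 = 3721/12.
Change in consumer surplus = 3721/12 - 13225/12 = -792.

-792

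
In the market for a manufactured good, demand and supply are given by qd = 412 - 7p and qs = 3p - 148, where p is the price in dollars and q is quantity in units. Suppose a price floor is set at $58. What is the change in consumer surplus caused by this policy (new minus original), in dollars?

-26

In a free market, 412 - 7p = 3p - 148 gives the equilibrium p* = 56, q* = 20.
Because the floor (58) lies above the market-clearing price, it is binding.
At p = 58: qd = 412 - 7·58 = 6 and qs = 3·58 - 148 = 26.
Consumer surplus without the control is ½ · (412/7 - 56) · 20 = 200/7.
With the floor, consumers buy 6 units at 58, so CS = ½ · (412/7 - 58) · 6 = 18/7.
Change in consumer surplus = 18/7 - 200/7 = -26.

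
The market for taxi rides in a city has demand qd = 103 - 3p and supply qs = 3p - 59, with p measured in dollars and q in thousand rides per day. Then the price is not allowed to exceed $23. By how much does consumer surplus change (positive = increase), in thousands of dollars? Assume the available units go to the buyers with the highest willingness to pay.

Setting quantity demanded equal to quantity supplied, 103 - 3p = 3p - 59, gives p* = 27 and q* = 22.
Because the ceiling (23) lies below the market-clearing price, it is binding.
At p = 23: qd = 103 - 3·23 = 34 and qs = 3·23 - 59 = 10.
Consumer surplus without the control is ½ · (103/3 - 27) · 22 = 242/3.
With the ceiling, 10 units are sold at 23 (assume they go to the highest-value buyers). The demand price at q = 10 is 31, so CS = ½ · [(103/3 - 23) + (31 - 23)] · 10 = 290/3.
Change in consumer surplus = 290/3 - 242/3 = 16.

16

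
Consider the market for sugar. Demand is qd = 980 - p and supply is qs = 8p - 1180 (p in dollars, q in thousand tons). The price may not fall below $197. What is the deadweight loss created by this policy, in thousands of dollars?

Without the control the market clears where 980 - p = 8p - 1180, i.e. p* = 240 and q* = 740.
The floor of 197 is below the equilibrium price 240, so it is not binding; the market clears at p* = 240, q* = 740.
Since the control does not bind, no trades are prevented and deadweight loss is zero.

0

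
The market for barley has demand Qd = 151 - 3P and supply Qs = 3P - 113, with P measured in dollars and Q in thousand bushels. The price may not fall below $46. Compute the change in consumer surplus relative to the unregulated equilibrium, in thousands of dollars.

In a free market, 151 - 3P = 3P - 113 gives the equilibrium P* = 44, Q* = 19.
The floor of 46 is above the equilibrium price 44, so it binds.
At P = 46: Qd = 151 - 3·46 = 13 and Qs = 3·46 - 113 = 25.
Consumer surplus without the control is ½ · (151/3 - 44) · 19 = 361/6.
With the floor, consumers buy 13 units at 46, so CS = ½ · (151/3 - 46) · 13 = 169/6.
Change in consumer surplus = 169/6 - 361/6 = -32.

-32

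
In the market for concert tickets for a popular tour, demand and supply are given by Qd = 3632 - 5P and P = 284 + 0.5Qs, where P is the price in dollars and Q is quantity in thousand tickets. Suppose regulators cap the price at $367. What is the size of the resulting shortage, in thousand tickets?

Rearranging supply gives Qs = 2P - 568. Without the control the market clears where 3632 - 5P = 2P - 568, i.e. P* = 600 and Q* = 632.
Since 367 < 600, the ceiling is binding.
At P = 367: Qd = 3632 - 5·367 = 1797 and Qs = 2·367 - 568 = 166.
Shortage = Qd - Qs = 1797 - 166 = 1631.

1631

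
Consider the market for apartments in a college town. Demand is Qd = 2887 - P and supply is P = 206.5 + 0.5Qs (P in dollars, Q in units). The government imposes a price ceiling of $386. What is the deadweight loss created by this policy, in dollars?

1529388

Rearranging supply gives Qs = 2P - 413. In a free market, 2887 - P = 2P - 413 gives the equilibrium P* = 1100, Q* = 1787.
Since 386 < 1100, the ceiling is binding.
At P = 386: Qd = 2887 - 386 = 2501 and Qs = 2·386 - 413 = 359.
Quantity traded falls to 359. At Q = 359 the demand price is 2887 - 359 = 2528 and the supply price is (413 + 359)/2 = 386.
Deadweight loss = ½ · (2528 - 386) · (1787 - 359) = ½ · 2142 · 1428 = 1529388.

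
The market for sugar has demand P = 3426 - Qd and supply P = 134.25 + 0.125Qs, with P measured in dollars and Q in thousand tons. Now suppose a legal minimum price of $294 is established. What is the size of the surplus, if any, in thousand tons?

0

Rearranging demand gives Qd = 3426 - P; rearranging supply gives Qs = 8P - 1074. In a free market, 3426 - P = 8P - 1074 gives the equilibrium P* = 500, Q* = 2926.
The floor of 294 is below the equilibrium price 500, so it is not binding; the market clears at P* = 500, Q* = 2926.
Since the control does not bind, there is no surplus.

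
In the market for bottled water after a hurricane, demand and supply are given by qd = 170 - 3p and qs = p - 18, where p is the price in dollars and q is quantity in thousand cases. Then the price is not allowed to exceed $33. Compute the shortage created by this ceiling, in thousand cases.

56

Setting quantity demanded equal to quantity supplied, 170 - 3p = p - 18, gives p* = 47 and q* = 29.
Since 33 < 47, the ceiling is binding.
At p = 33: qd = 170 - 3·33 = 71 and qs = 33 - 18 = 15.
Shortage = qd - qs = 71 - 15 = 56.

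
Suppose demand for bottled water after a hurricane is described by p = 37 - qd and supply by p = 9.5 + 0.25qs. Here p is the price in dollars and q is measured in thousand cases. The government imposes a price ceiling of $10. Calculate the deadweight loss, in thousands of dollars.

250

Rearranging demand gives qd = 37 - p; rearranging supply gives qs = 4p - 38. Setting quantity demanded equal to quantity supplied, 37 - p = 4p - 38, gives p* = 15 and q* = 22.
Since 10 < 15, the ceiling is binding.
At p = 10: qd = 37 - 10 = 27 and qs = 4·10 - 38 = 2.
Quantity traded falls to 2. At q = 2 the demand price is 37 - 2 = 35 and the supply price is (38 + 2)/4 = 10.
Deadweight loss = ½ · (35 - 10) · (22 - 2) = ½ · 25 · 20 = 250.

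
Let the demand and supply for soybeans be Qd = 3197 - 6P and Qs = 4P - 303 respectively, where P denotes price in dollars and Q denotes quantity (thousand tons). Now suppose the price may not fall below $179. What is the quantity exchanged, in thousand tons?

1097

Equilibrium: 3197 - 6P = 4P - 303, so 3500 = 10P and P* = 350, Q* = 1097.
Since 179 is below P* = 350, the floor does not bind and the free-market outcome prevails.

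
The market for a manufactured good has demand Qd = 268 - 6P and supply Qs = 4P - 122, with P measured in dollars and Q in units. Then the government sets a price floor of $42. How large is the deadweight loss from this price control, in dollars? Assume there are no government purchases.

Setting quantity demanded equal to quantity supplied, 268 - 6P = 4P - 122, gives P* = 39 and Q* = 34.
The floor of 42 is above the equilibrium price 39, so it binds.
At P = 42: Qd = 268 - 6·42 = 16 and Qs = 4·42 - 122 = 46.
Quantity traded falls to 16. At Q = 16 the demand price is (268 - 16)/6 = 42 and the supply price is (122 + 16)/4 = 34.5.
Deadweight loss = ½ · (42 - 34.5) · (34 - 16) = ½ · 7.5 · 18 = 67.5.

67.5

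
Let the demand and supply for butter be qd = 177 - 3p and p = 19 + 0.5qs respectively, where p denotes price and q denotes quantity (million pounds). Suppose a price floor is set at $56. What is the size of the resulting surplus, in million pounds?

65

Rearranging supply gives qs = 2p - 38. In a free market, 177 - 3p = 2p - 38 gives the equilibrium p* = 43, q* = 48.
Because the floor (56) lies above the market-clearing price, it is binding.
At p = 56: qd = 177 - 3·56 = 9 and qs = 2·56 - 38 = 74.
Surplus = qs - qd = 74 - 9 = 65.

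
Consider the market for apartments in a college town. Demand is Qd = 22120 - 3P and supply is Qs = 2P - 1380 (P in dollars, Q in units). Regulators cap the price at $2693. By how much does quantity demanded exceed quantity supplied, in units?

10035

Without the control the market clears where 22120 - 3P = 2P - 1380, i.e. P* = 4700 and Q* = 8020.
The ceiling of 2693 is below the equilibrium price 4700, so it binds.
At P = 2693: Qd = 22120 - 3·2693 = 14041 and Qs = 2·2693 - 1380 = 4006.
Shortage = Qd - Qs = 14041 - 4006 = 10035.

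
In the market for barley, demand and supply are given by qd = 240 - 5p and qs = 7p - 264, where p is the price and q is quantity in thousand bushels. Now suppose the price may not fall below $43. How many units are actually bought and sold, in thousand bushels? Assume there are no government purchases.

25

Without the control the market clears where 240 - 5p = 7p - 264, i.e. p* = 42 and q* = 30.
Because the floor (43) lies above the market-clearing price, it is binding.
At p = 43: qd = 240 - 5·43 = 25 and qs = 7·43 - 264 = 37.
The quantity actually transacted is the short side, demand: 25.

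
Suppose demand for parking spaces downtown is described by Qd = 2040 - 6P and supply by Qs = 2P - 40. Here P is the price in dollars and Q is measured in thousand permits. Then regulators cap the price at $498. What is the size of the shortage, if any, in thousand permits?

Setting quantity demanded equal to quantity supplied, 2040 - 6P = 2P - 40, gives P* = 260 and Q* = 480.
The ceiling of 498 is above the equilibrium price 260, so it is not binding; the market clears at P* = 260, Q* = 480.
Since the control does not bind, there is no shortage.

0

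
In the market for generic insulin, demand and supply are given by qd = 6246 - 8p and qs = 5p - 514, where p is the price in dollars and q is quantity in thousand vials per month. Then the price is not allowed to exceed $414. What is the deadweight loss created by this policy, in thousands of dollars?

45646.25

Without the control the market clears where 6246 - 8p = 5p - 514, i.e. p* = 520 and q* = 2086.
The ceiling of 414 is below the equilibrium price 520, so it binds.
At p = 414: qd = 6246 - 8·414 = 2934 and qs = 5·414 - 514 = 1556.
Quantity traded falls to 1556. At q = 1556 the demand price is (6246 - 1556)/8 = 586.25 and the supply price is (514 + 1556)/5 = 414.
Deadweight loss = ½ · (586.25 - 414) · (2086 - 1556) = ½ · 172.25 · 530 = 45646.25.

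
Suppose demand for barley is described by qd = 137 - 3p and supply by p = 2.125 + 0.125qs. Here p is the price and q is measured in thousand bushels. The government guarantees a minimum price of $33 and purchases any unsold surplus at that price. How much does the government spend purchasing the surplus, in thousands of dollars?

Rearranging supply gives qs = 8p - 17. Setting quantity demanded equal to quantity supplied, 137 - 3p = 8p - 17, gives p* = 14 and q* = 95.
The floor of 33 is above the equilibrium price 14, so it binds.
At p = 33: qd = 137 - 3·33 = 38 and qs = 8·33 - 17 = 247.
Surplus = qs - qd = 209.
Government expenditure = surplus × support price = 209 × 33 = 6897.

6897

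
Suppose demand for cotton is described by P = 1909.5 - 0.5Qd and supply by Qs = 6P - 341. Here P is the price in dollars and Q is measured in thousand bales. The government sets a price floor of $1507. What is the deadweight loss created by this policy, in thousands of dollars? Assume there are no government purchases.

1298892

Rearranging demand gives Qd = 3819 - 2P. In a free market, 3819 - 2P = 6P - 341 gives the equilibrium P* = 520, Q* = 2779.
Since 1507 > 520, the floor is binding.
At P = 1507: Qd = 3819 - 2·1507 = 805 and Qs = 6·1507 - 341 = 8701.
Quantity traded falls to 805. At Q = 805 the demand price is (3819 - 805)/2 = 1507 and the supply price is (341 + 805)/6 = 191.
Deadweight loss = ½ · (1507 - 191) · (2779 - 805) = ½ · 1316 · 1974 = 1298892.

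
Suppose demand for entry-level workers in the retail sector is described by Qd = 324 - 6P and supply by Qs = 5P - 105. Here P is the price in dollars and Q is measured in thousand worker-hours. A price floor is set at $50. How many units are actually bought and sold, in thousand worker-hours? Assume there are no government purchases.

24

Without the control the market clears where 324 - 6P = 5P - 105, i.e. P* = 39 and Q* = 90.
Because the floor (50) lies above the market-clearing price, it is binding.
At P = 50: Qd = 324 - 6·50 = 24 and Qs = 5·50 - 105 = 145.
The quantity actually transacted is the short side, demand: 24.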